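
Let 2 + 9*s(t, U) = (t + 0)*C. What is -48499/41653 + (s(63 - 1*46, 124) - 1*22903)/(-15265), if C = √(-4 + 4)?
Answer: 1922856122/5722497405 ≈ 0.33602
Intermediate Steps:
C = 0 (C = √0 = 0)
s(t, U) = -2/9 (s(t, U) = -2/9 + ((t + 0)*0)/9 = -2/9 + (t*0)/9 = -2/9 + (⅑)*0 = -2/9 + 0 = -2/9)
-48499/41653 + (s(63 - 1*46, 124) - 1*22903)/(-15265) = -48499/41653 + (-2/9 - 1*22903)/(-15265) = -48499*1/41653 + (-2/9 - 22903)*(-1/15265) = -48499/41653 - 206129/9*(-1/15265) = -48499/41653 + 206129/137385 = 1922856122/5722497405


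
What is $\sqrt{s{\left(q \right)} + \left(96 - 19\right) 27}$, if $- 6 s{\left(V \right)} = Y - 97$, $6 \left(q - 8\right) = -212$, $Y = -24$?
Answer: $\frac{\sqrt{75570}}{6} \approx 45.817$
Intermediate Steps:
$q = - \frac{82}{3}$ ($q = 8 + \frac{1}{6} \left(-212\right) = 8 - \frac{106}{3} = - \frac{82}{3} \approx -27.333$)
$s{\left(V \right)} = \frac{121}{6}$ ($s{\left(V \right)} = - \frac{-24 - 97}{6} = \left(- \frac{1}{6}\right) \left(-121\right) = \frac{121}{6}$)
$\sqrt{s{\left(q \right)} + \left(96 - 19\right) 27} = \sqrt{\frac{121}{6} + \left(96 - 19\right) 27} = \sqrt{\frac{121}{6} + 77 \cdot 27} = \sqrt{\frac{121}{6} + 2079} = \sqrt{\frac{12595}{6}} = \frac{\sqrt{75570}}{6}$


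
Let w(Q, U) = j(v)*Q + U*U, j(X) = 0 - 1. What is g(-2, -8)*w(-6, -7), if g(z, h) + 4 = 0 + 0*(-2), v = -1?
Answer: -220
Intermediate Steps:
j(X) = -1
g(z, h) = -4 (g(z, h) = -4 + (0 + 0*(-2)) = -4 + (0 + 0) = -4 + 0 = -4)
w(Q, U) = U**2 - Q (w(Q, U) = -Q + U*U = -Q + U**2 = U**2 - Q)
g(-2, -8)*w(-6, -7) = -4*((-7)**2 - 1*(-6)) = -4*(49 + 6) = -4*55 = -220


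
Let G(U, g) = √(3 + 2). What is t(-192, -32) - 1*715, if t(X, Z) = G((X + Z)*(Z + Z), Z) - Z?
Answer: -683 + √5 ≈ -680.76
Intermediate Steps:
G(U, g) = √5
t(X, Z) = √5 - Z
t(-192, -32) - 1*715 = (√5 - 1*(-32)) - 1*715 = (√5 + 32) - 715 = (32 + √5) - 715 = -683 + √5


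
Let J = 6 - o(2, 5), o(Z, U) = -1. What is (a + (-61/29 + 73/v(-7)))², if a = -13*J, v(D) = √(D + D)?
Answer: 97578311/11774 + 197100*I*√14/203 ≈ 8287.6 + 3632.9*I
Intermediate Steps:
v(D) = √2*√D (v(D) = √(2*D) = √2*√D)
J = 7 (J = 6 - 1*(-1) = 6 + 1 = 7)
a = -91 (a = -13*7 = -91)
(a + (-61/29 + 73/v(-7)))² = (-91 + (-61/29 + 73/((√2*√(-7)))))² = (-91 + (-61*1/29 + 73/((√2*(I*√7)))))² = (-91 + (-61/29 + 73/((I*√14))))² = (-91 + (-61/29 + 73*(-I*√14/14)))² = (-91 + (-61/29 - 73*I*√14/14))² = (-2700/29 - 73*I*√14/14)²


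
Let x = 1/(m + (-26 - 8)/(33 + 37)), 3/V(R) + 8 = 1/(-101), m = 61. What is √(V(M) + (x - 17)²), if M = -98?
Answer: √845741748998173/1713462 ≈ 16.972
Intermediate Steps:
V(R) = -303/809 (V(R) = 3/(-8 + 1/(-101)) = 3/(-8 - 1/101) = 3/(-809/101) = 3*(-101/809) = -303/809)
x = 35/2118 (x = 1/(61 + (-26 - 8)/(33 + 37)) = 1/(61 - 34/70) = 1/(61 - 34*1/70) = 1/(61 - 17/35) = 1/(2118/35) = 35/2118 ≈ 0.016525)
√(V(M) + (x - 17)²) = √(-303/809 + (35/2118 - 17)²) = √(-303/809 + (-35971/2118)²) = √(-303/809 + 1293912841/4485924) = √(1045416253397/3629112516) = √845741748998173/1713462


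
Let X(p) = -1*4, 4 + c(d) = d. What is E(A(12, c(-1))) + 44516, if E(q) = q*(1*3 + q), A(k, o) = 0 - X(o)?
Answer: 44544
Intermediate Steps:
c(d) = -4 + d
X(p) = -4
A(k, o) = 4 (A(k, o) = 0 - 1*(-4) = 0 + 4 = 4)
E(q) = q*(3 + q)
E(A(12, c(-1))) + 44516 = 4*(3 + 4) + 44516 = 4*7 + 44516 = 28 + 44516 = 44544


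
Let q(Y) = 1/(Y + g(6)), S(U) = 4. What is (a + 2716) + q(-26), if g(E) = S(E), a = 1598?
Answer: 94907/22 ≈ 4314.0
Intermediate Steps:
g(E) = 4
q(Y) = 1/(4 + Y) (q(Y) = 1/(Y + 4) = 1/(4 + Y))
(a + 2716) + q(-26) = (1598 + 2716) + 1/(4 - 26) = 4314 + 1/(-22) = 4314 - 1/22 = 94907/22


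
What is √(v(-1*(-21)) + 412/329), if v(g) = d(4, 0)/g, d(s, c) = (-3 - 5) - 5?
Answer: 25*√987/987 ≈ 0.79576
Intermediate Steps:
d(s, c) = -13 (d(s, c) = -8 - 5 = -13)
v(g) = -13/g
√(v(-1*(-21)) + 412/329) = √(-13/((-1*(-21))) + 412/329) = √(-13/21 + 412*(1/329)) = √(-13*1/21 + 412/329) = √(-13/21 + 412/329) = √(625/987) = 25*√987/987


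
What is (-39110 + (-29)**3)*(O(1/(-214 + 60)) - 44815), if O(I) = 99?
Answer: 2839421284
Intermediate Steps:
(-39110 + (-29)**3)*(O(1/(-214 + 60)) - 44815) = (-39110 + (-29)**3)*(99 - 44815) = (-39110 - 24389)*(-44716) = -63499*(-44716) = 2839421284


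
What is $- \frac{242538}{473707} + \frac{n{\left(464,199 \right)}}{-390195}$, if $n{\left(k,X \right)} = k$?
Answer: $- \frac{251609854}{490286745} \approx -0.51319$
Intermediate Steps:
$- \frac{242538}{473707} + \frac{n{\left(464,199 \right)}}{-390195} = - \frac{242538}{473707} + \frac{464}{-390195} = \left(-242538\right) \frac{1}{473707} + 464 \left(- \frac{1}{390195}\right) = - \frac{242538}{473707} - \frac{16}{13455} = - \frac{251609854}{490286745}$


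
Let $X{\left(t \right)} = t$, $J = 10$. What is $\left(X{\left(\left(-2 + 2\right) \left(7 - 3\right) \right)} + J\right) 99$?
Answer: $990$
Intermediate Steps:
$\left(X{\left(\left(-2 + 2\right) \left(7 - 3\right) \right)} + J\right) 99 = \left(\left(-2 + 2\right) \left(7 - 3\right) + 10\right) 99 = \left(0 \cdot 4 + 10\right) 99 = \left(0 + 10\right) 99 = 10 \cdot 99 = 990$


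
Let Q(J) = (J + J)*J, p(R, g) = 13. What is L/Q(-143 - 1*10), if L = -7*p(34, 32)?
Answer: -91/46818 ≈ -0.0019437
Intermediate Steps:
Q(J) = 2*J² (Q(J) = (2*J)*J = 2*J²)
L = -91 (L = -7*13 = -91)
L/Q(-143 - 1*10) = -91*1/(2*(-143 - 1*10)²) = -91*1/(2*(-143 - 10)²) = -91/(2*(-153)²) = -91/(2*23409) = -91/46818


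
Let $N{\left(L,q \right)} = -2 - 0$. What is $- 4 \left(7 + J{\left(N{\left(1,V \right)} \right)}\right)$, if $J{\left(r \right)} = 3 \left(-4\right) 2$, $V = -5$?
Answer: $68$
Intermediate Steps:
$N{\left(L,q \right)} = -2$ ($N{\left(L,q \right)} = -2 + 0 = -2$)
$J{\left(r \right)} = -24$ ($J{\left(r \right)} = \left(-12\right) 2 = -24$)
$- 4 \left(7 + J{\left(N{\left(1,V \right)} \right)}\right) = - 4 \left(7 - 24\right) = \left(-4\right) \left(-17\right) = 68$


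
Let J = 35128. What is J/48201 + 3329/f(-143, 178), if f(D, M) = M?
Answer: 166713913/8579778 ≈ 19.431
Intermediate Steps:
J/48201 + 3329/f(-143, 178) = 35128/48201 + 3329/178 = 166713913/8579778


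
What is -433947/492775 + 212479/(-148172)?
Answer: -169003134109/73015457300 ≈ -2.3146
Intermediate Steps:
-433947/492775 + 212479/(-148172) = -433947*1/492775 + 212479*(-1/148172) = -433947/492775 - 212479/148172 = -169003134109/73015457300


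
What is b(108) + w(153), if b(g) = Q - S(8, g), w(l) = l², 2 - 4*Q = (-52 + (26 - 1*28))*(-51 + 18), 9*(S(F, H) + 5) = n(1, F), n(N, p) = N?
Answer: 206720/9 ≈ 22969.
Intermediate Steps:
S(F, H) = -44/9 (S(F, H) = -5 + (⅑)*1 = -5 + ⅑ = -44/9)
Q = -445 (Q = ½ - (-52 + (26 - 1*28))*(-51 + 18)/4 = ½ - (-52 + (26 - 28))*(-33)/4 = ½ - (-52 - 2)*(-33)/4 = ½ - (-27)*(-33)/2 = ½ - ¼*1782 = ½ - 891/2 = -445)
b(g) = -3961/9 (b(g) = -445 - 1*(-44/9) = -445 + 44/9 = -3961/9)
b(108) + w(153) = -3961/9 + 153² = -3961/9 + 23409 = 206720/9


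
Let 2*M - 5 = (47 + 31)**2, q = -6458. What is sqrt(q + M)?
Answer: I*sqrt(13654)/2 ≈ 58.425*I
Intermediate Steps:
M = 6089/2 (M = 5/2 + (47 + 31)**2/2 = 5/2 + (1/2)*78**2 = 5/2 + (1/2)*6084 = 5/2 + 3042 = 6089/2 ≈ 3044.5)
sqrt(q + M) = sqrt(-6458 + 6089/2) = sqrt(-6827/2) = I*sqrt(13654)/2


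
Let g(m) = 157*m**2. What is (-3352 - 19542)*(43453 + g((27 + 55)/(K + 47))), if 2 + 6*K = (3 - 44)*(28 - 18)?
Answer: -4420601017678/4225 ≈ -1.0463e+9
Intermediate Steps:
K = -206/3 (K = -1/3 + ((3 - 44)*(28 - 18))/6 = -1/3 + (-41*10)/6 = -1/3 + (1/6)*(-410) = -1/3 - 205/3 = -206/3 ≈ -68.667)
(-3352 - 19542)*(43453 + g((27 + 55)/(K + 47))) = (-3352 - 19542)*(43453 + 157*((27 + 55)/(-206/3 + 47))**2) = -22894*(43453 + 157*(82/(-65/3))**2) = -22894*(43453 + 157*(82*(-3/65))**2) = -22894*(43453 + 157*(-246/65)**2) = -22894*(43453 + 157*(60516/4225)) = -22894*(43453 + 9501012/4225) = -22894*193089937/4225 = -4420601017678/4225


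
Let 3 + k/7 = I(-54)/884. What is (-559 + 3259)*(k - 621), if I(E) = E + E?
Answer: -383591700/221 ≈ -1.7357e+6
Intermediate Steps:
I(E) = 2*E
k = -4830/221 (k = -21 + 7*((2*(-54))/884) = -21 + 7*(-108*1/884) = -21 + 7*(-27/221) = -21 - 189/221 = -4830/221 ≈ -21.855)
(-559 + 3259)*(k - 621) = (-559 + 3259)*(-4830/221 - 621) = 2700*(-142071/221) = -383591700/221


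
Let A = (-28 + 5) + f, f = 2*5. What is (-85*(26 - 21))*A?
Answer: 5525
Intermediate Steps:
f = 10
A = -13 (A = (-28 + 5) + 10 = -23 + 10 = -13)
(-85*(26 - 21))*A = -85*(26 - 21)*(-13) = -85*5*(-13) = -425*(-13) = 5525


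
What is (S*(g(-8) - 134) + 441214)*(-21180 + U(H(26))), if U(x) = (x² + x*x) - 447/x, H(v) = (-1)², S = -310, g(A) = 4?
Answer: -10412740250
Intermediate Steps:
H(v) = 1
U(x) = -447/x + 2*x² (U(x) = (x² + x²) - 447/x = 2*x² - 447/x = -447/x + 2*x²)
(S*(g(-8) - 134) + 441214)*(-21180 + U(H(26))) = (-310*(4 - 134) + 441214)*(-21180 + (-447 + 2*1³)/1) = (-310*(-130) + 441214)*(-21180 + 1*(-447 + 2*1)) = (40300 + 441214)*(-21180 + 1*(-447 + 2)) = 481514*(-21180 + 1*(-445)) = 481514*(-21180 - 445) = 481514*(-21625) = -10412740250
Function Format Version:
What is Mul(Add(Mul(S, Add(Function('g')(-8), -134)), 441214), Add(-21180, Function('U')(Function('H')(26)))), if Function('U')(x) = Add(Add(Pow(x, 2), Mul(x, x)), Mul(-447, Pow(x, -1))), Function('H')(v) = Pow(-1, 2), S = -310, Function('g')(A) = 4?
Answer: -10412740250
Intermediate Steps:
Function('H')(v) = 1
Function('U')(x) = Add(Mul(-447, Pow(x, -1)), Mul(2, Pow(x, 2))) (Function('U')(x) = Add(Add(Pow(x, 2), Pow(x, 2)), Mul(-447, Pow(x, -1))) = Add(Mul(2, Pow(x, 2)), Mul(-447, Pow(x, -1))) = Add(Mul(-447, Pow(x, -1)), Mul(2, Pow(x, 2))))
Mul(Add(Mul(S, Add(Function('g')(-8), -134)), 441214), Add(-21180, Function('U')(Function('H')(26)))) = Mul(Add(Mul(-310, Add(4, -134)), 441214), Add(-21180, Mul(Pow(1, -1), Add(-447, Mul(2, Pow(1, 3)))))) = Mul(Add(Mul(-310, -130), 441214), Add(-21180, Mul(1, Add(-447, Mul(2, 1))))) = Mul(Add(40300, 441214), Add(-21180, Mul(1, Add(-447, 2)))) = Mul(481514, Add(-21180, Mul(1, -445))) = Mul(481514, Add(-21180, -445)) = Mul(481514, -21625) = -10412740250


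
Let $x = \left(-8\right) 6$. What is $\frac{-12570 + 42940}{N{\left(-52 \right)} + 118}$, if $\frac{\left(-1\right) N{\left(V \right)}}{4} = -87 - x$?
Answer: $\frac{15185}{137} \approx 110.84$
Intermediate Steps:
$x = -48$
$N{\left(V \right)} = 156$ ($N{\left(V \right)} = - 4 \left(-87 - -48\right) = - 4 \left(-87 + 48\right) = \left(-4\right) \left(-39\right) = 156$)
$\frac{-12570 + 42940}{N{\left(-52 \right)} + 118} = \frac{-12570 + 42940}{156 + 118} = \frac{30370}{274} = 30370 \cdot \frac{1}{274} = \frac{15185}{137}$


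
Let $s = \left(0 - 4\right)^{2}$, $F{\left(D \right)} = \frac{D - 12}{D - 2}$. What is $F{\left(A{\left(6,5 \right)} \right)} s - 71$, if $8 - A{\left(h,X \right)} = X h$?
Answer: $- \frac{145}{3} \approx -48.333$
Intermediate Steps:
$A{\left(h,X \right)} = 8 - X h$
$F{\left(D \right)} = \frac{-12 + D}{-2 + D}$
$s = 16$ ($s = \left(-4\right)^{2} = 16$)
$F{\left(A{\left(6,5 \right)} \right)} s - 71 = \frac{-12 + \left(8 - 5 \cdot 6\right)}{-2 + \left(8 - 5 \cdot 6\right)} 16 - 71 = \frac{-12 + \left(8 - 30\right)}{-2 + \left(8 - 30\right)} 16 - 71 = \frac{-12 - 22}{-2 - 22} \cdot 16 - 71 = \frac{1}{-24} \left(-34\right) 16 - 71 = \left(- \frac{1}{24}\right) \left(-34\right) 16 - 71 = \frac{17}{12} \cdot 16 - 71 = \frac{68}{3} - 71 = - \frac{145}{3}$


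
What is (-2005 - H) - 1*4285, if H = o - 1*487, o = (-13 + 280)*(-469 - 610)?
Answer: 282290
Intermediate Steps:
o = -288093 (o = 267*(-1079) = -288093)
H = -288580 (H = -288093 - 1*487 = -288093 - 487 = -288580)
(-2005 - H) - 1*4285 = (-2005 - 1*(-288580)) - 1*4285 = (-2005 + 288580) - 4285 = 286575 - 4285 = 282290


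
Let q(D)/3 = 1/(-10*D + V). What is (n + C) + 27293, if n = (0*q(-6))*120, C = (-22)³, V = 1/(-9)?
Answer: 16645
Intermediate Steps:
V = -⅑ ≈ -0.11111
q(D) = 3/(-⅑ - 10*D) (q(D) = 3/(-10*D - ⅑) = 3/(-⅑ - 10*D))
C = -10648
n = 0 (n = (0*(-27/(1 + 90*(-6))))*120 = (0*(-27/(1 - 540)))*120 = (0*(-27/(-539)))*120 = (0*(-27*(-1/539)))*120 = (0*(27/539))*120 = 0*120 = 0)
(n + C) + 27293 = (0 - 10648) + 27293 = -10648 + 27293 = 16645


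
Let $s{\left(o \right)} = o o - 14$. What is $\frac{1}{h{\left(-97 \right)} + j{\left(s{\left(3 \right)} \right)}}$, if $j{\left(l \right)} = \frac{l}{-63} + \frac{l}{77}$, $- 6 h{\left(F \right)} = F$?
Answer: $\frac{1386}{22427} \approx 0.0618$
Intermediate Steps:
$s{\left(o \right)} = -14 + o^{2}$ ($s{\left(o \right)} = o^{2} - 14 = -14 + o^{2}$)
$h{\left(F \right)} = - \frac{F}{6}$
$j{\left(l \right)} = - \frac{2 l}{693}$ ($j{\left(l \right)} = l \left(- \frac{1}{63}\right) + l \frac{1}{77} = - \frac{l}{63} + \frac{l}{77} = - \frac{2 l}{693}$)
$\frac{1}{h{\left(-97 \right)} + j{\left(s{\left(3 \right)} \right)}} = \frac{1}{\left(- \frac{1}{6}\right) \left(-97\right) - \frac{2 \left(-14 + 3^{2}\right)}{693}} = \frac{1}{\frac{97}{6} - \frac{2 \left(-14 + 9\right)}{693}} = \frac{1}{\frac{97}{6} - - \frac{10}{693}} = \frac{1}{\frac{97}{6} + \frac{10}{693}} = \frac{1}{\frac{22427}{1386}} = \frac{1386}{22427}$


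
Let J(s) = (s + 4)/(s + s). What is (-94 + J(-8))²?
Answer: 140625/16 ≈ 8789.1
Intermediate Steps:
J(s) = (4 + s)/(2*s) (J(s) = (4 + s)/((2*s)) = (4 + s)*(1/(2*s)) = (4 + s)/(2*s))
(-94 + J(-8))² = (-94 + (½)*(4 - 8)/(-8))² = (-94 + (½)*(-⅛)*(-4))² = (-94 + ¼)² = (-375/4)² = 140625/16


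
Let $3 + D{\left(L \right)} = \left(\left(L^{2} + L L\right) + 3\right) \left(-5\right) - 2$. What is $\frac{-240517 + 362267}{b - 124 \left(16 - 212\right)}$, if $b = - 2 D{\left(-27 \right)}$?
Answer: $\frac{60875}{19462} \approx 3.1279$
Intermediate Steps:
$D{\left(L \right)} = -20 - 10 L^{2}$ ($D{\left(L \right)} = -3 + \left(\left(\left(L^{2} + L L\right) + 3\right) \left(-5\right) - 2\right) = -3 + \left(\left(\left(L^{2} + L^{2}\right) + 3\right) \left(-5\right) - 2\right) = -3 + \left(\left(2 L^{2} + 3\right) \left(-5\right) - 2\right) = -3 + \left(\left(3 + 2 L^{2}\right) \left(-5\right) - 2\right) = -3 - \left(17 + 10 L^{2}\right) = -20 - 10 L^{2}$)
$b = 14620$ ($b = - 2 \left(-20 - 10 \left(-27\right)^{2}\right) = - 2 \left(-20 - 7290\right) = \left(-2\right) \left(-7310\right) = 14620$)
$\frac{-240517 + 362267}{b - 124 \left(16 - 212\right)} = \frac{-240517 + 362267}{14620 - 124 \left(16 - 212\right)} = \frac{121750}{14620 - -24304} = \frac{121750}{14620 + 24304} = \frac{121750}{38924} = 121750 \cdot \frac{1}{38924} = \frac{60875}{19462}$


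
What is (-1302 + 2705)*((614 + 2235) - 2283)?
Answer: 794098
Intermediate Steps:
(-1302 + 2705)*((614 + 2235) - 2283) = 1403*(2849 - 2283) = 1403*566 = 794098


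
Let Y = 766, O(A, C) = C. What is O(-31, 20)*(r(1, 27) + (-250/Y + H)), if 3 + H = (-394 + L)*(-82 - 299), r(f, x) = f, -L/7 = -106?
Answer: -1015641900/383 ≈ -2.6518e+6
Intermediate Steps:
L = 742 (L = -7*(-106) = 742)
H = -132591 (H = -3 + (-394 + 742)*(-82 - 299) = -3 + 348*(-381) = -3 - 132588 = -132591)
O(-31, 20)*(r(1, 27) + (-250/Y + H)) = 20*(1 + (-250/766 - 132591)) = 20*(1 + (-250*1/766 - 132591)) = 20*(1 + (-125/383 - 132591)) = 20*(1 - 50782478/383) = 20*(-50782095/383) = -1015641900/383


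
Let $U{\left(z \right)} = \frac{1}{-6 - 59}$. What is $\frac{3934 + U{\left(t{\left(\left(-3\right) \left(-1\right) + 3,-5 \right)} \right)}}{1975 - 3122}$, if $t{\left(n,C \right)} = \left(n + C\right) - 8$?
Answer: $- \frac{255709}{74555} \approx -3.4298$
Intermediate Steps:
$t{\left(n,C \right)} = -8 + C + n$ ($t{\left(n,C \right)} = \left(C + n\right) - 8 = -8 + C + n$)
$U{\left(z \right)} = - \frac{1}{65}$ ($U{\left(z \right)} = \frac{1}{-65} = - \frac{1}{65}$)
$\frac{3934 + U{\left(t{\left(\left(-3\right) \left(-1\right) + 3,-5 \right)} \right)}}{1975 - 3122} = \frac{3934 - \frac{1}{65}}{1975 - 3122} = \frac{255709}{65 \left(-1147\right)} = \frac{255709}{65} \left(- \frac{1}{1147}\right) = - \frac{255709}{74555}$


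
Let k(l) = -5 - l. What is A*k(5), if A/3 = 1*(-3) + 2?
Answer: 30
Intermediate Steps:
A = -3 (A = 3*(1*(-3) + 2) = 3*(-3 + 2) = 3*(-1) = -3)
A*k(5) = -3*(-5 - 1*5) = -3*(-5 - 5) = -3*(-10) = 30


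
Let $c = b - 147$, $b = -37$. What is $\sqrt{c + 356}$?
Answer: $2 \sqrt{43} \approx 13.115$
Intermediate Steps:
$c = -184$ ($c = -37 - 147 = -184$)
$\sqrt{c + 356} = \sqrt{-184 + 356} = \sqrt{172} = 2 \sqrt{43}$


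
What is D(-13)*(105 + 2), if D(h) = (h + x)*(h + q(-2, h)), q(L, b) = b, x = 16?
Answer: -8346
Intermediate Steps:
D(h) = 2*h*(16 + h) (D(h) = (h + 16)*(h + h) = (16 + h)*(2*h) = 2*h*(16 + h))
D(-13)*(105 + 2) = (2*(-13)*(16 - 13))*(105 + 2) = (2*(-13)*3)*107 = -78*107 = -8346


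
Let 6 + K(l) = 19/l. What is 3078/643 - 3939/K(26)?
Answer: 66273888/88091 ≈ 752.33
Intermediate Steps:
K(l) = -6 + 19/l
3078/643 - 3939/K(26) = 3078/643 - 3939/(-6 + 19/26) = 3078/643 - 3939/(-137/26) = 3078/643 - 3939*(-26/137) = 3078/643 + 102414/137 = 66273888/88091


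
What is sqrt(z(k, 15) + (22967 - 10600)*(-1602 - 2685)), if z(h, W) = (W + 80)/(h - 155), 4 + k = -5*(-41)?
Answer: I*sqrt(112184663794)/46 ≈ 7281.3*I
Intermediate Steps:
k = 201 (k = -4 - 5*(-41) = -4 + 205 = 201)
z(h, W) = (80 + W)/(-155 + h)
sqrt(z(k, 15) + (22967 - 10600)*(-1602 - 2685)) = sqrt((80 + 15)/(-155 + 201) + (22967 - 10600)*(-1602 - 2685)) = sqrt(95/46 + 12367*(-4287)) = sqrt((1/46)*95 - 53017329) = sqrt(95/46 - 53017329) = sqrt(-2438797039/46) = I*sqrt(112184663794)/46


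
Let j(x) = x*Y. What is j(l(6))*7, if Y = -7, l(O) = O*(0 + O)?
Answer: -1764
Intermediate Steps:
l(O) = O² (l(O) = O*O = O²)
j(x) = -7*x (j(x) = x*(-7) = -7*x)
j(l(6))*7 = -7*6²*7 = -7*36*7 = -252*7 = -1764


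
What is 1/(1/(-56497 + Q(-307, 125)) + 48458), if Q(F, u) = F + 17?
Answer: 56787/2751784445 ≈ 2.0636e-5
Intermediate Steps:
Q(F, u) = 17 + F
1/(1/(-56497 + Q(-307, 125)) + 48458) = 1/(1/(-56497 + (17 - 307)) + 48458) = 1/(1/(-56497 - 290) + 48458) = 1/(1/(-56787) + 48458) = 1/(-1/56787 + 48458) = 1/(2751784445/56787) = 56787/2751784445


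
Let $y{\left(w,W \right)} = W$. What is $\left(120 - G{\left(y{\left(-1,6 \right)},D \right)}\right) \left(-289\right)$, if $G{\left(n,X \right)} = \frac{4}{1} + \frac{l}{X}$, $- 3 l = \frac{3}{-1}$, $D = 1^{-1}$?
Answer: $-33235$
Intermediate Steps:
$D = 1$
$l = 1$ ($l = - \frac{3 \frac{1}{-1}}{3} = - \frac{3 \left(-1\right)}{3} = \left(- \frac{1}{3}\right) \left(-3\right) = 1$)
$G{\left(n,X \right)} = 4 + \frac{1}{X}$ ($G{\left(n,X \right)} = \frac{4}{1} + 1 \frac{1}{X} = 4 \cdot 1 + \frac{1}{X} = 4 + \frac{1}{X}$)
$\left(120 - G{\left(y{\left(-1,6 \right)},D \right)}\right) \left(-289\right) = \left(120 - \left(4 + 1^{-1}\right)\right) \left(-289\right) = \left(120 - \left(4 + 1\right)\right) \left(-289\right) = \left(120 - 5\right) \left(-289\right) = 115 \left(-289\right) = -33235$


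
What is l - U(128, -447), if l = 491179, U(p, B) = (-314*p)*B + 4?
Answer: -17474649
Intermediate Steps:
U(p, B) = 4 - 314*B*p (U(p, B) = -314*B*p + 4 = 4 - 314*B*p)
l - U(128, -447) = 491179 - (4 - 314*(-447)*128) = 491179 - (4 + 17965824) = 491179 - 1*17965828 = 491179 - 17965828 = -17474649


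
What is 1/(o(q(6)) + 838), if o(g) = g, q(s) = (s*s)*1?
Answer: 1/874 ≈ 0.0011442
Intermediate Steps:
q(s) = s² (q(s) = s²*1 = s²)
1/(o(q(6)) + 838) = 1/(6² + 838) = 1/(36 + 838) = 1/874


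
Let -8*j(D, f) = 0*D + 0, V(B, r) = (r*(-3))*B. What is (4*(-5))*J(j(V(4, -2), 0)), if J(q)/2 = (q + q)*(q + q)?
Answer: 0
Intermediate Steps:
V(B, r) = -3*B*r (V(B, r) = (-3*r)*B = -3*B*r)
j(D, f) = 0 (j(D, f) = -(0*D + 0)/8 = -(0 + 0)/8 = -⅛*0 = 0)
J(q) = 8*q² (J(q) = 2*((q + q)*(q + q)) = 2*((2*q)*(2*q)) = 2*(4*q²) = 8*q²)
(4*(-5))*J(j(V(4, -2), 0)) = (4*(-5))*(8*0²) = -160*0 = -20*0 = 0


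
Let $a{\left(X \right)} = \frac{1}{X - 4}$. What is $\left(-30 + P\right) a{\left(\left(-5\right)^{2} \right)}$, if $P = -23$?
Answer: $- \frac{53}{21} \approx -2.5238$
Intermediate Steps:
$a{\left(X \right)} = \frac{1}{-4 + X}$
$\left(-30 + P\right) a{\left(\left(-5\right)^{2} \right)} = \frac{-30 - 23}{-4 + \left(-5\right)^{2}} = - \frac{53}{-4 + 25} = - \frac{53}{21}$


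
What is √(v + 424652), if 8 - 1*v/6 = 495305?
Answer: I*√2547130 ≈ 1596.0*I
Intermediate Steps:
v = -2971782 (v = 48 - 6*495305 = 48 - 2971830 = -2971782)
√(v + 424652) = √(-2971782 + 424652) = √(-2547130) = I*√2547130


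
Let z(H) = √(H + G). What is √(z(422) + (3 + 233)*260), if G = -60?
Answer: √(61360 + √362) ≈ 247.75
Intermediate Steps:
z(H) = √(-60 + H) (z(H) = √(H - 60) = √(-60 + H))
√(z(422) + (3 + 233)*260) = √(√(-60 + 422) + (3 + 233)*260) = √(√362 + 236*260) = √(√362 + 61360) = √(61360 + √362)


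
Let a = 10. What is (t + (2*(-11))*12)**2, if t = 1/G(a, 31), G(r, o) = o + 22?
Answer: 195748081/2809 ≈ 69686.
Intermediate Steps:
G(r, o) = 22 + o
t = 1/53 (t = 1/(22 + 31) = 1/53 ≈ 0.018868)
(t + (2*(-11))*12)**2 = (1/53 + (2*(-11))*12)**2 = (1/53 - 22*12)**2 = (1/53 - 264)**2 = (-13991/53)**2 = 195748081/2809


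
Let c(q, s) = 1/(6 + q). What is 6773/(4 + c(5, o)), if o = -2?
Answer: 74503/45 ≈ 1655.6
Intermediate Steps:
6773/(4 + c(5, o)) = 6773/(4 + 1/(6 + 5)) = 6773/(4 + 1/11) = 6773/(45/11) = (11/45)*6773 = 74503/45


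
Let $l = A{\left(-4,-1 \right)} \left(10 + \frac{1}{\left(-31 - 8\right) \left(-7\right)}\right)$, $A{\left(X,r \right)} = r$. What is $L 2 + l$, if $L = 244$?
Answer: $\frac{130493}{273} \approx 478.0$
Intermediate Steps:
$l = - \frac{2731}{273}$ ($l = - (10 + \frac{1}{\left(-31 - 8\right) \left(-7\right)}) = - (10 + \frac{1}{-39} \left(- \frac{1}{7}\right)) = - (10 - - \frac{1}{273}) = - (10 + \frac{1}{273}) = \left(-1\right) \frac{2731}{273} = - \frac{2731}{273} \approx -10.004$)
$L 2 + l = 244 \cdot 2 - \frac{2731}{273} = 488 - \frac{2731}{273} = \frac{130493}{273}$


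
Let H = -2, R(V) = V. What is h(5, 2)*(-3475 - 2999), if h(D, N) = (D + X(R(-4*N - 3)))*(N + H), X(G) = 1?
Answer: 0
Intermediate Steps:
h(D, N) = (1 + D)*(-2 + N) (h(D, N) = (D + 1)*(N - 2) = (1 + D)*(-2 + N))
h(5, 2)*(-3475 - 2999) = (-2 + 2 - 2*5 + 5*2)*(-3475 - 2999) = (-2 + 2 - 10 + 10)*(-6474) = 0*(-6474) = 0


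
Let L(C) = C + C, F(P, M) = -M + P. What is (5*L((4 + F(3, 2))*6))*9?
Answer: 2700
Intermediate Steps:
F(P, M) = P - M
L(C) = 2*C
(5*L((4 + F(3, 2))*6))*9 = (5*(2*((4 + (3 - 1*2))*6)))*9 = (5*(2*((4 + (3 - 2))*6)))*9 = (5*(2*((4 + 1)*6)))*9 = (5*(2*(5*6)))*9 = (5*(2*30))*9 = (5*60)*9 = 300*9 = 2700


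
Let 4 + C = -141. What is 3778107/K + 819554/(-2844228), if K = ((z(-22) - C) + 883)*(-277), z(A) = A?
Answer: -1371772034143/99072282867 ≈ -13.846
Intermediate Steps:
C = -145 (C = -4 - 141 = -145)
K = -278662 (K = ((-22 - 1*(-145)) + 883)*(-277) = ((-22 + 145) + 883)*(-277) = (123 + 883)*(-277) = 1006*(-277) = -278662)
3778107/K + 819554/(-2844228) = 3778107/(-278662) + 819554/(-2844228) = 3778107*(-1/278662) + 819554*(-1/2844228) = -3778107/278662 - 409777/1422114 = -1371772034143/99072282867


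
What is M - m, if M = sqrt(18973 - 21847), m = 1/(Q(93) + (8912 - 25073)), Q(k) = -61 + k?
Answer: 1/16129 + I*sqrt(2874) ≈ 6.2e-5 + 53.61*I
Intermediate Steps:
m = -1/16129 (m = 1/((-61 + 93) + (8912 - 25073)) = 1/(32 - 16161) = 1/(-16129) = -1/16129 ≈ -6.2000e-5)
M = I*sqrt(2874) (M = sqrt(-2874) = I*sqrt(2874) ≈ 53.61*I)
M - m = I*sqrt(2874) - 1*(-1/16129) = I*sqrt(2874) + 1/16129 = 1/16129 + I*sqrt(2874)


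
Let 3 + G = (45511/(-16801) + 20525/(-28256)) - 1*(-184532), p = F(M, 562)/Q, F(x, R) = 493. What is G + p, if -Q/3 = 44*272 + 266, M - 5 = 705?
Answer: 1607541008292906029/8711752906656 ≈ 1.8453e+5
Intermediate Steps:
M = 710 (M = 5 + 705 = 710)
Q = -36702 (Q = -3*(44*272 + 266) = -3*(11968 + 266) = -3*12234 = -36702)
p = -493/36702 (p = 493/(-36702) = 493*(-1/36702) = -493/36702 ≈ -0.013433)
G = 87599647175283/474729056 (G = -3 + ((45511/(-16801) + 20525/(-28256)) - 1*(-184532)) = -3 + ((45511*(-1/16801) + 20525*(-1/28256)) + 184532) = -3 + ((-45511/16801 - 20525/28256) + 184532) = -3 + (-1630799341/474729056 + 184532) = -3 + 87601071362451/474729056 = 87599647175283/474729056 ≈ 1.8453e+5)
G + p = 87599647175283/474729056 - 493/36702 = 1607541008292906029/8711752906656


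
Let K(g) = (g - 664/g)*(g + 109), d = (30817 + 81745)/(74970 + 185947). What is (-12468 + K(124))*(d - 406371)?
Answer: -49883034642324570/8088427 ≈ -6.1672e+9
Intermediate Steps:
d = 112562/260917 ≈ 0.43141
K(g) = (109 + g)*(g - 664/g) (K(g) = (g - 664/g)*(109 + g) = (109 + g)*(g - 664/g))
(-12468 + K(124))*(d - 406371) = (-12468 + (-664 + 124**2 - 72376/124 + 109*124))*(112562/260917 - 406371) = (-12468 + (-664 + 15376 - 72376*1/124 + 13516))*(-106028989645/260917) = (-12468 + (-664 + 15376 - 18094/31 + 13516))*(-106028989645/260917) = (-12468 + 856974/31)*(-106028989645/260917) = (470466/31)*(-106028989645/260917) = -49883034642324570/8088427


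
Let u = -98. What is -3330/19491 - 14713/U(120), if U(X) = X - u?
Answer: -95832341/1416346 ≈ -67.662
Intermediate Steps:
U(X) = 98 + X (U(X) = X - 1*(-98) = X + 98 = 98 + X)
-3330/19491 - 14713/U(120) = -3330/19491 - 14713/(98 + 120) = -3330*1/19491 - 14713/218 = -1110/6497 - 14713*1/218 = -1110/6497 - 14713/218 = -95832341/1416346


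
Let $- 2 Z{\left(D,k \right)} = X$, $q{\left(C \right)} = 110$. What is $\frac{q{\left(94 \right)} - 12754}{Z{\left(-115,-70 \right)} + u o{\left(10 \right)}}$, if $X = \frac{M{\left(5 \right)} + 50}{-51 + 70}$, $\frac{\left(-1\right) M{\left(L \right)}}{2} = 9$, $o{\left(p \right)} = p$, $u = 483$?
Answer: $- \frac{120118}{45877} \approx -2.6183$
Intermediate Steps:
$M{\left(L \right)} = -18$ ($M{\left(L \right)} = \left(-2\right) 9 = -18$)
$X = \frac{32}{19}$ ($X = \frac{-18 + 50}{-51 + 70} = \frac{32}{19} \approx 1.6842$)
$Z{\left(D,k \right)} = - \frac{16}{19}$ ($Z{\left(D,k \right)} = \left(- \frac{1}{2}\right) \frac{32}{19} = - \frac{16}{19}$)
$\frac{q{\left(94 \right)} - 12754}{Z{\left(-115,-70 \right)} + u o{\left(10 \right)}} = \frac{110 - 12754}{- \frac{16}{19} + 483 \cdot 10} = - \frac{12644}{- \frac{16}{19} + 4830} = - \frac{12644}{\frac{91754}{19}} = \left(-12644\right) \frac{19}{91754} = - \frac{120118}{45877}$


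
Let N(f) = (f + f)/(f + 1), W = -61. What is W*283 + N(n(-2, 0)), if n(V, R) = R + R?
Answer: -17263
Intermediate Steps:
n(V, R) = 2*R
N(f) = 2*f/(1 + f) (N(f) = (2*f)/(1 + f) = 2*f/(1 + f))
W*283 + N(n(-2, 0)) = -61*283 + 2*(2*0)/(1 + 2*0) = -17263 + 2*0/(1 + 0) = -17263 + 2*0/1 = -17263 + 2*0*1 = -17263 + 0 = -17263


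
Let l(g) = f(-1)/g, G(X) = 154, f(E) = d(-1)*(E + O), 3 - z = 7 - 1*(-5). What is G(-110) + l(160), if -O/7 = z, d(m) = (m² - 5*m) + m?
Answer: 2495/16 ≈ 155.94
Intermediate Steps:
d(m) = m² - 4*m
z = -9 (z = 3 - (7 - 1*(-5)) = 3 - (7 + 5) = 3 - 1*12 = 3 - 12 = -9)
O = 63 (O = -7*(-9) = 63)
f(E) = 315 + 5*E (f(E) = (-(-4 - 1))*(E + 63) = (-1*(-5))*(63 + E) = 5*(63 + E) = 315 + 5*E)
l(g) = 310/g (l(g) = (315 + 5*(-1))/g = (315 - 5)/g = 310/g)
G(-110) + l(160) = 154 + 310/160 = 154 + 310*(1/160) = 154 + 31/16 = 2495/16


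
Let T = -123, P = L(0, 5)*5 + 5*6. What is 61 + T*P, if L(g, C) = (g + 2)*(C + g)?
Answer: -9779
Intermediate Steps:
L(g, C) = (2 + g)*(C + g)
P = 80 (P = (0**2 + 2*5 + 2*0 + 5*0)*5 + 5*6 = (0 + 10 + 0 + 0)*5 + 30 = 10*5 + 30 = 50 + 30 = 80)
61 + T*P = 61 - 123*80 = 61 - 9840 = -9779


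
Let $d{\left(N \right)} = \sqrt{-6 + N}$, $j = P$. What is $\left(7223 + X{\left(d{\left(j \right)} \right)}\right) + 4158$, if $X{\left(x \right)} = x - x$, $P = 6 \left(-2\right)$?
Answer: $11381$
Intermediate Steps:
$P = -12$
$j = -12$
$X{\left(x \right)} = 0$
$\left(7223 + X{\left(d{\left(j \right)} \right)}\right) + 4158 = \left(7223 + 0\right) + 4158 = 7223 + 4158 = 11381$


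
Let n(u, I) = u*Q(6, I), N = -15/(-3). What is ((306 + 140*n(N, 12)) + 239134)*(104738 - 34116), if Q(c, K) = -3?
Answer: 16761425480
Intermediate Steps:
N = 5 (N = -15*(-⅓) = 5)
n(u, I) = -3*u (n(u, I) = u*(-3) = -3*u)
((306 + 140*n(N, 12)) + 239134)*(104738 - 34116) = ((306 + 140*(-3*5)) + 239134)*(104738 - 34116) = ((306 + 140*(-15)) + 239134)*70622 = ((306 - 2100) + 239134)*70622 = (-1794 + 239134)*70622 = 237340*70622 = 16761425480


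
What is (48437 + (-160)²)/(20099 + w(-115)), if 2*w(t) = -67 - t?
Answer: 74037/20123 ≈ 3.6792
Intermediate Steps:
w(t) = -67/2 - t/2 (w(t) = (-67 - t)/2 = -67/2 - t/2)
(48437 + (-160)²)/(20099 + w(-115)) = (48437 + (-160)²)/(20099 + (-67/2 - ½*(-115))) = (48437 + 25600)/(20099 + (-67/2 + 115/2)) = 74037/(20099 + 24) = 74037/20123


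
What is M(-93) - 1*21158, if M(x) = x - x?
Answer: -21158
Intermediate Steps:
M(x) = 0
M(-93) - 1*21158 = 0 - 1*21158 = 0 - 21158 = -21158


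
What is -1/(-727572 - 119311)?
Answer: 1/846883 ≈ 1.1808e-6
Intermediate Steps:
-1/(-727572 - 119311) = -1/(-846883) = -1*(-1/846883) = 1/846883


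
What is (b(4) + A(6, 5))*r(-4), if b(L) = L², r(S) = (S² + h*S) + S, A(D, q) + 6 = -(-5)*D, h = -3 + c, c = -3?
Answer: 1440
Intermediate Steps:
h = -6 (h = -3 - 3 = -6)
A(D, q) = -6 + 5*D (A(D, q) = -6 - (-5)*D = -6 + 5*D)
r(S) = S² - 5*S (r(S) = (S² - 6*S) + S = S² - 5*S)
(b(4) + A(6, 5))*r(-4) = (4² + (-6 + 5*6))*(-4*(-5 - 4)) = (16 + (-6 + 30))*(-4*(-9)) = (16 + 24)*36 = 40*36 = 1440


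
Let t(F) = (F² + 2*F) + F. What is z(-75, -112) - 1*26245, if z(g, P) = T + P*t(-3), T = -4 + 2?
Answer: -26247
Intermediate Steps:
t(F) = F² + 3*F
T = -2
z(g, P) = -2 (z(g, P) = -2 + P*(-3*(3 - 3)) = -2 + P*(-3*0) = -2 + P*0 = -2 + 0 = -2)
z(-75, -112) - 1*26245 = -2 - 1*26245 = -2 - 26245 = -26247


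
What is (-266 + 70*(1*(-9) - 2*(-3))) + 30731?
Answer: 30255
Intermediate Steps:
(-266 + 70*(1*(-9) - 2*(-3))) + 30731 = (-266 + 70*(-9 + 6)) + 30731 = (-266 + 70*(-3)) + 30731 = (-266 - 210) + 30731 = -476 + 30731 = 30255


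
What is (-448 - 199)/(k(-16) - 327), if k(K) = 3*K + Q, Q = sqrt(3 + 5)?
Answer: 242625/140617 + 1294*sqrt(2)/140617 ≈ 1.7384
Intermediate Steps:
Q = 2*sqrt(2) (Q = sqrt(8) = 2*sqrt(2) ≈ 2.8284)
k(K) = 2*sqrt(2) + 3*K (k(K) = 3*K + 2*sqrt(2) = 2*sqrt(2) + 3*K)
(-448 - 199)/(k(-16) - 327) = (-448 - 199)/((2*sqrt(2) + 3*(-16)) - 327) = -647/((2*sqrt(2) - 48) - 327) = -647/((-48 + 2*sqrt(2)) - 327) = -647/(-375 + 2*sqrt(2))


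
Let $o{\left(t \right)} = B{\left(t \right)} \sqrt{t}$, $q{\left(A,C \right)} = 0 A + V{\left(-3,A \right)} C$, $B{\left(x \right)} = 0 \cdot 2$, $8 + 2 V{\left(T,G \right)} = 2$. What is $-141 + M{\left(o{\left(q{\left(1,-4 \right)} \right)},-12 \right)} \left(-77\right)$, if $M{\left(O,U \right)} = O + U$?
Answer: $783$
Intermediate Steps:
$V{\left(T,G \right)} = -3$ ($V{\left(T,G \right)} = -4 + \frac{1}{2} \cdot 2 = -4 + 1 = -3$)
$B{\left(x \right)} = 0$
$q{\left(A,C \right)} = - 3 C$ ($q{\left(A,C \right)} = 0 A - 3 C = 0 - 3 C = - 3 C$)
$o{\left(t \right)} = 0$ ($o{\left(t \right)} = 0 \sqrt{t} = 0$)
$-141 + M{\left(o{\left(q{\left(1,-4 \right)} \right)},-12 \right)} \left(-77\right) = -141 + \left(0 - 12\right) \left(-77\right) = -141 - -924 = -141 + 924 = 783$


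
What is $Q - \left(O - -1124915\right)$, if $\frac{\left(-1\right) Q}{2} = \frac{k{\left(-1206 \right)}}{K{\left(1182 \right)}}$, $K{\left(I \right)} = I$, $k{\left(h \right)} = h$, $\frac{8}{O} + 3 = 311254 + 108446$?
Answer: $- \frac{93008151082117}{82680309} \approx -1.1249 \cdot 10^{6}$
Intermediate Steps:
$O = \frac{8}{419697}$ ($O = \frac{8}{-3 + \left(311254 + 108446\right)} = \frac{8}{-3 + 419700} = \frac{8}{419697} \approx 1.9061 \cdot 10^{-5}$)
$Q = \frac{402}{197}$ ($Q = - 2 \left(- \frac{1206}{1182}\right) = - 2 \left(\left(-1206\right) \frac{1}{1182}\right) = \left(-2\right) \left(- \frac{201}{197}\right) = \frac{402}{197} \approx 2.0406$)
$Q - \left(O - -1124915\right) = \frac{402}{197} - \left(\frac{8}{419697} - -1124915\right) = \frac{402}{197} - \left(\frac{8}{419697} + 1124915\right) = \frac{402}{197} - \frac{472123450763}{419697} = - \frac{93008151082117}{82680309}$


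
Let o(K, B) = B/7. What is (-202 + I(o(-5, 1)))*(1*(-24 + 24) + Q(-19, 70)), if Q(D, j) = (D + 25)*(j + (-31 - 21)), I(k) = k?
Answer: -152604/7 ≈ -21801.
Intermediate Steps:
o(K, B) = B/7 (o(K, B) = B*(⅐) = B/7)
Q(D, j) = (-52 + j)*(25 + D) (Q(D, j) = (25 + D)*(j - 52) = (25 + D)*(-52 + j) = (-52 + j)*(25 + D))
(-202 + I(o(-5, 1)))*(1*(-24 + 24) + Q(-19, 70)) = (-202 + (⅐)*1)*(1*(-24 + 24) + (-1300 - 52*(-19) + 25*70 - 19*70)) = (-202 + ⅐)*(1*0 + (-1300 + 988 + 1750 - 1330)) = -1413*(0 + 108)/7 = -1413/7*108 = -152604/7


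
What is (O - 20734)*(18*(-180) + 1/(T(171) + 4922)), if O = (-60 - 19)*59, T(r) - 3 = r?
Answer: 419297835405/5096 ≈ 8.2280e+7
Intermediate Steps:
T(r) = 3 + r
O = -4661 (O = -79*59 = -4661)
(O - 20734)*(18*(-180) + 1/(T(171) + 4922)) = (-4661 - 20734)*(18*(-180) + 1/((3 + 171) + 4922)) = -25395*(-3240 + 1/(174 + 4922)) = -25395*(-3240 + 1/5096) = -25395*(-16511039/5096) = 419297835405/5096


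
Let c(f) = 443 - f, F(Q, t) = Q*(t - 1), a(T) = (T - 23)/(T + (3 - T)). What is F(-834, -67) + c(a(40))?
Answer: 171448/3 ≈ 57149.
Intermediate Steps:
a(T) = -23/3 + T/3 (a(T) = (-23 + T)/3 = (-23 + T)*(⅓) = -23/3 + T/3)
F(Q, t) = Q*(-1 + t)
F(-834, -67) + c(a(40)) = -834*(-1 - 67) + (443 - (-23/3 + (⅓)*40)) = -834*(-68) + (443 - (-23/3 + 40/3)) = 56712 + (443 - 1*17/3) = 56712 + (443 - 17/3) = 56712 + 1312/3 = 171448/3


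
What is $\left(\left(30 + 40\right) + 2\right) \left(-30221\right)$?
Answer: $-2175912$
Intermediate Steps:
$\left(\left(30 + 40\right) + 2\right) \left(-30221\right) = \left(70 + 2\right) \left(-30221\right) = 72 \left(-30221\right) = -2175912$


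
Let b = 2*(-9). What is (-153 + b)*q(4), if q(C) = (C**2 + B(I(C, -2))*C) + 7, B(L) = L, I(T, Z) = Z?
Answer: -2565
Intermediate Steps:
b = -18
q(C) = 7 + C**2 - 2*C (q(C) = (C**2 - 2*C) + 7 = 7 + C**2 - 2*C)
(-153 + b)*q(4) = (-153 - 18)*(7 + 4**2 - 2*4) = -171*(7 + 16 - 8) = -171*15 = -2565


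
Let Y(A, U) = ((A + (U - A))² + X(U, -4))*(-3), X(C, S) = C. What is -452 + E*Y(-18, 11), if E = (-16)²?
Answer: -101828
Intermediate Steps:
E = 256
Y(A, U) = -3*U - 3*U² (Y(A, U) = ((A + (U - A))² + U)*(-3) = (U² + U)*(-3) = (U + U²)*(-3) = -3*U - 3*U²)
-452 + E*Y(-18, 11) = -452 + 256*(3*11*(-1 - 1*11)) = -452 + 256*(3*11*(-1 - 11)) = -452 + 256*(3*11*(-12)) = -452 + 256*(-396) = -452 - 101376 = -101828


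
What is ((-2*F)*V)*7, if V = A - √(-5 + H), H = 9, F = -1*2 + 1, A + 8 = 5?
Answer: -70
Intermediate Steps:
A = -3 (A = -8 + 5 = -3)
F = -1 (F = -2 + 1 = -1)
V = -5 (V = -3 - √(-5 + 9) = -3 - √4 = -3 - 1*2 = -3 - 2 = -5)
((-2*F)*V)*7 = (-2*(-1)*(-5))*7 = (2*(-5))*7 = -10*7 = -70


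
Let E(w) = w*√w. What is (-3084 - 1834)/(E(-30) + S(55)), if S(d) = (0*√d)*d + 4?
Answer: -2459/3377 - 36885*I*√30/6754 ≈ -0.72816 - 29.912*I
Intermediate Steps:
S(d) = 4 (S(d) = 0*d + 4 = 0 + 4 = 4)
E(w) = w^(3/2)
(-3084 - 1834)/(E(-30) + S(55)) = (-3084 - 1834)/((-30)^(3/2) + 4) = -4918/(-30*I*√30 + 4) = -4918/(4 - 30*I*√30)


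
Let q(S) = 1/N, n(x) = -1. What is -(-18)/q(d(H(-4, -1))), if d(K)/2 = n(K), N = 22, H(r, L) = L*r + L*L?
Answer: 396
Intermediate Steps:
H(r, L) = L² + L*r (H(r, L) = L*r + L² = L² + L*r)
d(K) = -2 (d(K) = 2*(-1) = -2)
q(S) = 1/22
-(-18)/q(d(H(-4, -1))) = -(-18)/1/22 = -(-18)*22 = -1*(-396) = 396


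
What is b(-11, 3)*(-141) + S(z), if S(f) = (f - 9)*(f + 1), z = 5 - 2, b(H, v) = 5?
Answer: -729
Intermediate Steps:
z = 3
S(f) = (1 + f)*(-9 + f) (S(f) = (-9 + f)*(1 + f) = (1 + f)*(-9 + f))
b(-11, 3)*(-141) + S(z) = 5*(-141) + (-9 + 3**2 - 8*3) = -705 + (-9 + 9 - 24) = -705 - 24 = -729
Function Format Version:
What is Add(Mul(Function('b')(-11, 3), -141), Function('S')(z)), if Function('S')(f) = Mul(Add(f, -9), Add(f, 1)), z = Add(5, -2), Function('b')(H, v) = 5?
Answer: -729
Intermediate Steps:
z = 3
Function('S')(f) = Mul(Add(1, f), Add(-9, f)) (Function('S')(f) = Mul(Add(-9, f), Add(1, f)) = Mul(Add(1, f), Add(-9, f)))
Add(Mul(Function('b')(-11, 3), -141), Function('S')(z)) = Add(Mul(5, -141), Add(-9, Pow(3, 2), Mul(-8, 3))) = Add(-705, Add(-9, 9, -24)) = Add(-705, -24) = -729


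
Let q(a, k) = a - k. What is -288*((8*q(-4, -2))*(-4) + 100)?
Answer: -47232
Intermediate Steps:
-288*((8*q(-4, -2))*(-4) + 100) = -288*((8*(-4 - 1*(-2)))*(-4) + 100) = -288*((8*(-4 + 2))*(-4) + 100) = -288*((8*(-2))*(-4) + 100) = -288*(-16*(-4) + 100) = -288*(64 + 100) = -288*164 = -47232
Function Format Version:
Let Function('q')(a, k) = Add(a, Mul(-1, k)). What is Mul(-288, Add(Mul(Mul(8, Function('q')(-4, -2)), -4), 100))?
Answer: -47232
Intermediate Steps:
Mul(-288, Add(Mul(Mul(8, Function('q')(-4, -2)), -4), 100)) = Mul(-288, Add(Mul(Mul(8, Add(-4, Mul(-1, -2))), -4), 100)) = Mul(-288, Add(Mul(Mul(8, Add(-4, 2)), -4), 100)) = Mul(-288, Add(Mul(Mul(8, -2), -4), 100)) = Mul(-288, Add(Mul(-16, -4), 100)) = Mul(-288, Add(64, 100)) = Mul(-288, 164) = -47232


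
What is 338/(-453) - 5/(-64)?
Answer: -19367/28992 ≈ -0.66801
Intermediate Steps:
338/(-453) - 5/(-64) = 338*(-1/453) - 5*(-1/64) = -338/453 + 5/64 = -19367/28992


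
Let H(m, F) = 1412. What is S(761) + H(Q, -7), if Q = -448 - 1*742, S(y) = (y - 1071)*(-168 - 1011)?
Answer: 366902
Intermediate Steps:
S(y) = 1262709 - 1179*y (S(y) = (-1071 + y)*(-1179) = 1262709 - 1179*y)
Q = -1190 (Q = -448 - 742 = -1190)
S(761) + H(Q, -7) = (1262709 - 1179*761) + 1412 = (1262709 - 897219) + 1412 = 365490 + 1412 = 366902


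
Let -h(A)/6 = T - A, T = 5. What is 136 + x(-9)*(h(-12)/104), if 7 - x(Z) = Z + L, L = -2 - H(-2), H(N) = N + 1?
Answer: 6205/52 ≈ 119.33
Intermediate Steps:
H(N) = 1 + N
h(A) = -30 + 6*A (h(A) = -6*(5 - A) = -30 + 6*A)
L = -1 (L = -2 - (1 - 2) = -2 - 1*(-1) = -2 + 1 = -1)
x(Z) = 8 - Z (x(Z) = 7 - (Z - 1) = 7 - (-1 + Z) = 7 + (1 - Z) = 8 - Z)
136 + x(-9)*(h(-12)/104) = 136 + (8 - 1*(-9))*((-30 + 6*(-12))/104) = 136 + (8 + 9)*((-30 - 72)*(1/104)) = 136 + 17*(-102*1/104) = 136 + 17*(-51/52) = 136 - 867/52 = 6205/52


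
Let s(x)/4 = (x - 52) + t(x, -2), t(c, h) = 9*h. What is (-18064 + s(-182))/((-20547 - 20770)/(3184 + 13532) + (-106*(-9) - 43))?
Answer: -318807552/15186959 ≈ -20.992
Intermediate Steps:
s(x) = -280 + 4*x (s(x) = 4*((x - 52) + 9*(-2)) = 4*((-52 + x) - 18) = 4*(-70 + x) = -280 + 4*x)
(-18064 + s(-182))/((-20547 - 20770)/(3184 + 13532) + (-106*(-9) - 43)) = (-18064 + (-280 + 4*(-182)))/((-20547 - 20770)/(3184 + 13532) + (-106*(-9) - 43)) = (-18064 + (-280 - 728))/(-41317/16716 + (954 - 43)) = (-18064 - 1008)/(-41317*1/16716 + 911) = -19072/(-41317/16716 + 911) = -19072/15186959/16716 = -19072*16716/15186959 = -318807552/15186959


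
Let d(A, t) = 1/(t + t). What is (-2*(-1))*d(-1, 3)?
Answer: ⅓ ≈ 0.33333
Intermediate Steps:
d(A, t) = 1/(2*t)
(-2*(-1))*d(-1, 3) = (-2*(-1))*((½)/3) = 2*((½)*(⅓)) = 2*(⅙) = ⅓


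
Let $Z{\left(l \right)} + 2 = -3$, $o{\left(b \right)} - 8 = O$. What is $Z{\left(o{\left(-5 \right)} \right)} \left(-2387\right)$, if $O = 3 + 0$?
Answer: $11935$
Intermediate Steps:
$O = 3$
$o{\left(b \right)} = 11$ ($o{\left(b \right)} = 8 + 3 = 11$)
$Z{\left(l \right)} = -5$ ($Z{\left(l \right)} = -2 - 3 = -5$)
$Z{\left(o{\left(-5 \right)} \right)} \left(-2387\right) = \left(-5\right) \left(-2387\right) = 11935$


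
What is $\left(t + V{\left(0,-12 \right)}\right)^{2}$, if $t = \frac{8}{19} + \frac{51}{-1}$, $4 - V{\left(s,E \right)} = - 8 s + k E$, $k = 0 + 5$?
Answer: $\frac{65025}{361} \approx 180.12$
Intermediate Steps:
$k = 5$
$V{\left(s,E \right)} = 4 - 5 E + 8 s$ ($V{\left(s,E \right)} = 4 - \left(- 8 s + 5 E\right) = 4 - 5 E + 8 s$)
$t = - \frac{961}{19}$ ($t = 8 \cdot \frac{1}{19} + 51 \left(-1\right) = \frac{8}{19} - 51 = - \frac{961}{19} \approx -50.579$)
$\left(t + V{\left(0,-12 \right)}\right)^{2} = \left(- \frac{961}{19} + \left(4 - -60 + 8 \cdot 0\right)\right)^{2} = \left(- \frac{961}{19} + \left(4 + 60 + 0\right)\right)^{2} = \left(- \frac{961}{19} + 64\right)^{2} = \left(\frac{255}{19}\right)^{2} = \frac{65025}{361}$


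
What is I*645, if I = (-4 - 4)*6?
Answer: -30960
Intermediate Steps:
I = -48 (I = -8*6 = -48)
I*645 = -48*645 = -30960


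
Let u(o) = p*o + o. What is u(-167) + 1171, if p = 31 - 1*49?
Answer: 4010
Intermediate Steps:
p = -18 (p = 31 - 49 = -18)
u(o) = -17*o (u(o) = -18*o + o = -17*o)
u(-167) + 1171 = -17*(-167) + 1171 = 2839 + 1171 = 4010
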